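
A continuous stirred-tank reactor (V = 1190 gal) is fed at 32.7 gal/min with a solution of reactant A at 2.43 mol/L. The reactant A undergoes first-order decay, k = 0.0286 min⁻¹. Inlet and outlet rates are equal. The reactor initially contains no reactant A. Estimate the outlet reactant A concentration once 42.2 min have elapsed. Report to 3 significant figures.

1.08 mol/L

V dC/dt = Q(C_in − C) − k V C.
This is linear with rate a = Q/V + k = 0.056079 min⁻¹.
C_ss = Q C_in/(Q + kV) = 1.1907 mol/L; C(t) = C_ss + (C₀ − C_ss) e^(−a t).
C(42.2) = 1.1907 + (-1.1907)·e^(−0.056079·42.2) = 1.1907 + (-1.1907)·0.093805 = 1.0790 mol/L.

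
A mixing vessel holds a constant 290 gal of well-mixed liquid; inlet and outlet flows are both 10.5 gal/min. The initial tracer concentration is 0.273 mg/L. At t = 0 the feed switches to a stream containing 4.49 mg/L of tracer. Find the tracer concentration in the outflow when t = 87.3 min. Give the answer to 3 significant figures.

Species balance on the tank: V dC/dt = Q(C_in − C).
So dC/dt = (C_in − C)/τ with τ = V/Q = 290/10.5 = 27.619 min.
Solution: C(t) = C_in + (C₀ − C_in) e^(−t/τ).
C(87.3) = 4.49 + (0.273 − 4.49)·e^(−87.3/27.619) = 4.49 + (-4.2170)·0.042389 = 4.3112 mg/L.

4.31 mg/L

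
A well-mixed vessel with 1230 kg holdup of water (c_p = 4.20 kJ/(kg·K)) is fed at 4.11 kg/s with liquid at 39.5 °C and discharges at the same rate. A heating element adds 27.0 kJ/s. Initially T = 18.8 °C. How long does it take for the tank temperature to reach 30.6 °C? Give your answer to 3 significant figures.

M c_p dT/dt = ṁ c_p (T_in − T) + Q̇.
τ = M/ṁ = 299.27 s; T_ss = T_in + Q̇/(ṁ c_p) = 41.064 °C.
T(t) = T_ss + (T₀ − T_ss) e^(−t/τ). Set T = 30.6:
e^(−t/τ) = (30.6 − 41.064)/(18.8 − 41.064) = 0.47000
t = −299.27 · ln(0.47000) = 225.96 s.

226 s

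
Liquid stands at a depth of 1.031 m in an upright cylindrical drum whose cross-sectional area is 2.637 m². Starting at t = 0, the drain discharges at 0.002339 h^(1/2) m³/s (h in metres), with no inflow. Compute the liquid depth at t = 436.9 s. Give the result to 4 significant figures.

A dh/dt = −Q_out = −0.002339 √h.
∫ h^(−1/2) dh = −(0.002339/A) ∫ dt, giving 2√h = 2√h₀ − (0.002339/A) t.
√h = √1.031 − 0.002339·436.9/(2·2.637) = 1.01538 − 0.193764 = 0.821618.
h = 0.821618² = 0.675056 m.

0.6751 m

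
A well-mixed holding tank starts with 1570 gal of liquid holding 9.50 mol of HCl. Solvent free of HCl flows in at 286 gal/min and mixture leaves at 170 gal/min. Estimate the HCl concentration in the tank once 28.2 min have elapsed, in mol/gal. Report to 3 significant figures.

0.000377 mol/gal

Let m(t) be the amount of HCl. Volume: V(t) = V₀ + (Q_in − Q_out) t = 1570 + 116.00 t; V(28.2) = 4841.2 gal.
Species balance (pure solvent in): dm/dt = −Q_out · m/V(t).
Separate: dm/m = −Q_out dt/V(t) ⇒ ln(m/m₀) = −(Q_out/(Q_in−Q_out)) ln(V/V₀).
m = m₀ (V₀/V)^(Q_out/(Q_in−Q_out)) = 9.50 × (1570/4841.2)^(1.4655) = 1.8239 mol.
C = m/V = 1.8239/4841.2 = 0.00037675 mol/gal.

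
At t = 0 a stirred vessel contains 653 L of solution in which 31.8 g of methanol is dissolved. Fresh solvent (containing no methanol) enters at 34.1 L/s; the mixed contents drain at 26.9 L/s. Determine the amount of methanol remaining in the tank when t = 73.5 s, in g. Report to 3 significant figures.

3.46 g

Let m(t) be the amount of methanol. Volume: V(t) = V₀ + (Q_in − Q_out) t = 653 + 7.2000 t; V(73.5) = 1182.2 L.
No methanol enters, so dm/dt = −Q_out · (m/V).
dm/m = −Q_out dt/(V₀ + 7.2000 t); integrating gives ln(m/m₀) = −(Q_out/(Q_in−Q_out)) ln(V/V₀).
m = m₀ (V₀/V)^(Q_out/(Q_in−Q_out)) = 31.8 × (653/1182.2)^(3.7361) = 3.4621 g.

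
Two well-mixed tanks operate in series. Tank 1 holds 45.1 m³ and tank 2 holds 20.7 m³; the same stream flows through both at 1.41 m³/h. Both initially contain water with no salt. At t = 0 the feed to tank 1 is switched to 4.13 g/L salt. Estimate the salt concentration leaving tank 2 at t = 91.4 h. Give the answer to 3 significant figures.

Species balance on tank i: dCᵢ/dt = (Cᵢ₋₁ − Cᵢ)/τᵢ with τᵢ = Vᵢ/Q.
τ₁ = 45.1/1.41 = 31.986 h; τ₂ = 20.7/1.41 = 14.681 h.
Tank 1: C₁ = C_in(1 − e^(−t/τ₁)). Tank 2 (τ₁ ≠ τ₂): C₂ = C_in[1 − (τ₁ e^(−t/τ₁) − τ₂ e^(−t/τ₂))/(τ₁ − τ₂)].
At t = 91.4: e^(−t/τ₁) = 0.057411, e^(−t/τ₂) = 0.0019777.
C₂ = 4.13·[1 − (31.986·0.057411 − 14.681·0.0019777)/(17.305)] = 4.13·0.89556 = 3.6987 g/L.

3.70 g/L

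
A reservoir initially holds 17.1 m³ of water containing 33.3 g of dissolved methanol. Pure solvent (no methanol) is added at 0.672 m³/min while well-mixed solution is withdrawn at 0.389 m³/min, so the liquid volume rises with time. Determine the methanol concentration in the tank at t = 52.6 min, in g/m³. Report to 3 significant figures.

Let m(t) be the amount of methanol. Volume: V(t) = V₀ + (Q_in − Q_out) t = 17.1 + 0.28300 t; V(52.6) = 31.986 m³.
No methanol enters, so dm/dt = −Q_out · (m/V).
dm/m = −Q_out dt/(V₀ + 0.28300 t); integrating gives ln(m/m₀) = −(Q_out/(Q_in−Q_out)) ln(V/V₀).
m = m₀ (V₀/V)^(Q_out/(Q_in−Q_out)) = 33.3 × (17.1/31.986)^(1.3746) = 14.080 g.
C = m/V = 14.080/31.986 = 0.44021 g/m³.

0.440 g/m³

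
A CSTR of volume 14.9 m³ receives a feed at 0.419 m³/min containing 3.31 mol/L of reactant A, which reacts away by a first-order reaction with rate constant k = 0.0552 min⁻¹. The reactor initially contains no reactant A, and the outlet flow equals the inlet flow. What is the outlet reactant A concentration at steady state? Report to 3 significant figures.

V dC/dt = Q(C_in − C) − k V C.
At steady state: 0 = Q C_in − (Q + kV) C_ss, so C_ss = Q C_in/(Q + kV).
C_ss = 0.419·3.31/(0.419 + 0.0552·14.9) = 1.3869/1.2415 = 1.1171 mol/L.

1.12 mol/L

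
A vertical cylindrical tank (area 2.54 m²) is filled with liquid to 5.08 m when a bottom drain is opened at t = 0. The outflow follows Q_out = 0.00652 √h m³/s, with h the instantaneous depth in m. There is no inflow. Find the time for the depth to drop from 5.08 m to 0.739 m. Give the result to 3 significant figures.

1090 s

A dh/dt = −Q_out = −0.00652 √h.
Separate and integrate: 2(√h − √h₀) = −(0.00652/A) t.
t = 2A(√h₀ − √h)/0.00652 = 2·2.54·(√5.08 − √0.739)/0.00652
  = 5.0800 × (2.2539 − 0.85965) / 0.00652 = 1086.3 s.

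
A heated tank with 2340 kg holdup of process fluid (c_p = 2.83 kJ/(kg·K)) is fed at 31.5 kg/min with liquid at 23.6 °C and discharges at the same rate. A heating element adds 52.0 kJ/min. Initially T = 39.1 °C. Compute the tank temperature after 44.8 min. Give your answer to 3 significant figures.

M c_p dT/dt = ṁ c_p (T_in − T) + Q̇.
Rearrange: dT/dt = (T_ss − T)/τ with τ = M/ṁ = 74.286 min and T_ss = T_in + Q̇/(ṁ c_p) = 24.183 °C.
T approaches T_ss exponentially: T(t) = T_ss + (T₀ − T_ss) e^(−t/τ).
T(44.8) = 24.183 + (14.917)·e^(−44.8/74.286) = 24.183 + (14.917)·0.54713 = 32.345 °C.

32.3 °C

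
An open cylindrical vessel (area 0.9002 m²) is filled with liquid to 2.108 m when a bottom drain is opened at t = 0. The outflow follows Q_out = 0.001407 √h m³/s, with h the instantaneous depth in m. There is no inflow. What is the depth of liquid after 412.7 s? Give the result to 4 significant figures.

Unsteady balance on liquid volume: A dh/dt = −0.001407 √h.
This is separable: 2 d(√h)/dt = −0.001407/A, so √h = √h₀ − (0.001407/(2A)) t.
√h = √2.108 − 0.001407·412.7/(2·0.9002) = 1.45190 − 0.322522 = 1.12937.
h = 1.12937² = 1.27548 m.

1.275 m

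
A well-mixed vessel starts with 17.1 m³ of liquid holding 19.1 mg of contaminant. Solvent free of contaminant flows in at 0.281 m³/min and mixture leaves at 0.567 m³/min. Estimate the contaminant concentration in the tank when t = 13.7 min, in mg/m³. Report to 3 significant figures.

0.865 mg/m³

Let m(t) be the amount of contaminant. Volume: V(t) = V₀ + (Q_in − Q_out) t = 17.1 − 0.28600 t; V(13.7) = 13.182 m³.
Species balance (pure solvent in): dm/dt = −Q_out · m/V(t).
dm/m = −Q_out dt/(V₀ − 0.28600 t); integrating gives ln(m/m₀) = −(Q_out/(Q_in−Q_out)) ln(V/V₀).
m = m₀ (V₀/V)^(Q_out/(Q_in−Q_out)) = 19.1 × (17.1/13.182)^(-1.9825) = 11.402 mg.
C = m/V = 11.402/13.182 = 0.86495 mg/m³.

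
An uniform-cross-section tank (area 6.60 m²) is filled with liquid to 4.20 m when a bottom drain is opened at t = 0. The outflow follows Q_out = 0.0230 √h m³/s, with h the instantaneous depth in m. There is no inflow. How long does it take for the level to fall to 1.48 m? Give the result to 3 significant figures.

478 s

With no inflow, A dh/dt = −0.0230 √h.
∫ h^(−1/2) dh = −(0.0230/A) ∫ dt, giving 2√h = 2√h₀ − (0.0230/A) t.
t = 2A(√h₀ − √h)/0.0230 = 2·6.60·(√4.20 − √1.48)/0.0230
  = 13.200 × (2.0494 − 1.2166) / 0.0230 = 477.98 s.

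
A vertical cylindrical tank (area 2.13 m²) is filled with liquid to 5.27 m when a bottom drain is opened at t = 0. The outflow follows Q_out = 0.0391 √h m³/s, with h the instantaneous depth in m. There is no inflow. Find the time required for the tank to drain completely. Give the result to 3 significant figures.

With no inflow, A dh/dt = −0.0391 √h.
This is separable: 2 d(√h)/dt = −0.0391/A, so √h = √h₀ − (0.0391/(2A)) t.
Tank is empty when √h = 0: t_empty = 2A√h₀/0.0391.
t_empty = 2·2.13·√5.27/0.0391 = 4.2600·2.2956/0.0391 = 250.11 s.

250 s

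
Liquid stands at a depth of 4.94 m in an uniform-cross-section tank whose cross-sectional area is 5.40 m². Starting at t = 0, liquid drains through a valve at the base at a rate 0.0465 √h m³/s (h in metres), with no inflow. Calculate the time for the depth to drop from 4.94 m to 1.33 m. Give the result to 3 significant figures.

A dh/dt = −Q_out = −0.0465 √h.
Separate and integrate: 2(√h − √h₀) = −(0.0465/A) t.
t = 2A(√h₀ − √h)/0.0465 = 2·5.40·(√4.94 − √1.33)/0.0465
  = 10.800 × (2.2226 − 1.1533) / 0.0465 = 248.37 s.

248 s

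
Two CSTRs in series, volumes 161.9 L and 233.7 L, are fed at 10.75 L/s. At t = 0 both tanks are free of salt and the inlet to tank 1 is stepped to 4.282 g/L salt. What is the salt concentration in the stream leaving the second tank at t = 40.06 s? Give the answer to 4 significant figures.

Species balance on tank i: dCᵢ/dt = (Cᵢ₋₁ − Cᵢ)/τᵢ with τᵢ = Vᵢ/Q.
τ₁ = 161.9/10.75 = 15.0605 s; τ₂ = 233.7/10.75 = 21.7395 s.
Tank 1: C₁ = C_in(1 − e^(−t/τ₁)). Tank 2 (τ₁ ≠ τ₂): C₂ = C_in[1 − (τ₁ e^(−t/τ₁) − τ₂ e^(−t/τ₂))/(τ₁ − τ₂)].
At t = 40.06: e^(−t/τ₁) = 0.0699521, e^(−t/τ₂) = 0.158385.
C₂ = 4.282·[1 − (15.0605·0.0699521 − 21.7395·0.158385)/(-6.67907)] = 4.282·0.642210 = 2.74994 g/L.

2.750 g/L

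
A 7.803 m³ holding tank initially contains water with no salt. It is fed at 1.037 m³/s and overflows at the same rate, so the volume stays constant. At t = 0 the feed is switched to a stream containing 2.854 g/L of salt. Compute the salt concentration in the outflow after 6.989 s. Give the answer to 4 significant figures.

Transient balance on the dissolved component: V dC/dt = Q(C_in − C).
So dC/dt = (C_in − C)/τ with τ = V/Q = 7.803/1.037 = 7.52459 s.
C approaches C_in exponentially: C(t) = C_in + (C₀ − C_in) e^(−t/τ).
C(6.989) = 2.854 + (0 − 2.854)·e^(−6.989/7.52459) = 2.854 + (-2.85400)·0.395019 = 1.72662 g/L.

1.727 g/L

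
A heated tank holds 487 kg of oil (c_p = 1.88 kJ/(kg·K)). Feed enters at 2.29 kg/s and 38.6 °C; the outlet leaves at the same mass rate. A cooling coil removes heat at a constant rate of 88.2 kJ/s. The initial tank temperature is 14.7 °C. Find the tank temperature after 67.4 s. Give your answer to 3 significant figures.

First-law balance (no shaft work): M c_p dT/dt = ṁ c_p (T_in − T) − 88.2.
τ = M/ṁ = 212.66 s; T_ss = T_in − Q̇/(ṁ c_p) = 38.6 − 88.2/(2.29·1.88) = 18.113 °C.
Solution: T(t) = T_ss + (T₀ − T_ss) e^(−t/τ).
T(67.4) = 18.113 + (-3.4131)·e^(−67.4/212.66) = 18.113 + (-3.4131)·0.72838 = 15.627 °C.

15.6 °C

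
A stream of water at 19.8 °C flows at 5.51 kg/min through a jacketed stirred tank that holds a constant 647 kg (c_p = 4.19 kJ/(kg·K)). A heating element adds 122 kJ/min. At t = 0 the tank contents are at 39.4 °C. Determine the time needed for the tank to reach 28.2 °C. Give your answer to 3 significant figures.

179 min

Heat balance on the well-mixed liquid: M c_p dT/dt = ṁ c_p (T_in − T) + 122.
τ = M/ṁ = 117.42 min; T_ss = T_in + Q̇/(ṁ c_p) = 25.084 °C.
T(t) = T_ss + (T₀ − T_ss) e^(−t/τ). Set T = 28.2:
e^(−t/τ) = (28.2 − 25.084)/(39.4 − 25.084) = 0.21764
t = −117.42 · ln(0.21764) = 179.06 min.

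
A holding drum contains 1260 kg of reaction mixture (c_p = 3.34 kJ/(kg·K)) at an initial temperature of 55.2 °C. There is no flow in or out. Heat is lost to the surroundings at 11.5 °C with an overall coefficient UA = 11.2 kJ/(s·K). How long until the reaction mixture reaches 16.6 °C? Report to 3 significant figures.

M c_p dT/dt = −UA(T − T_amb).
τ = M c_p/UA = 375.75 s; T_ss = T_amb = 11.500 °C.
T(t) = T_ss + (T₀ − T_ss)e^(−t/τ); set T = 16.6:
t = −τ ln[(T − T_ss)/(T₀ − T_ss)] = −375.75 · ln(0.11670) = 807.15 s.

807 s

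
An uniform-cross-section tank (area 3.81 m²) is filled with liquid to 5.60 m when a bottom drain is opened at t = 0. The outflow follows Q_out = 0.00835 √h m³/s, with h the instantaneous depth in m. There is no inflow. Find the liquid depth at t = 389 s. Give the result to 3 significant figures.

3.76 m

A dh/dt = −Q_out = −0.00835 √h.
This is separable: 2 d(√h)/dt = −0.00835/A, so √h = √h₀ − (0.00835/(2A)) t.
√h = √5.60 − 0.00835·389/(2·3.81) = 2.3664 − 0.42627 = 1.9402.
h = 1.9402² = 3.7642 m.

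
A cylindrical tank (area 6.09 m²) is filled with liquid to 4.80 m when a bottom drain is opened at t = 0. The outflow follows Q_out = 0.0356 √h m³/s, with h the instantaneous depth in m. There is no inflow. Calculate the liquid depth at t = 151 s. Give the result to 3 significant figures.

3.06 m

A dh/dt = −Q_out = −0.0356 √h.
This is separable: 2 d(√h)/dt = −0.0356/A, so √h = √h₀ − (0.0356/(2A)) t.
√h = √4.80 − 0.0356·151/(2·6.09) = 2.1909 − 0.44135 = 1.7495.
h = 1.7495² = 3.0609 m.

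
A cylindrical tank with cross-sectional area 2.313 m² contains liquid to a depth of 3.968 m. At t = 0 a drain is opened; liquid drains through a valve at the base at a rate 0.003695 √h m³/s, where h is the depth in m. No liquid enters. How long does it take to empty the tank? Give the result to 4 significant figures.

A dh/dt = −Q_out = −0.003695 √h.
Separate and integrate: 2(√h − √h₀) = −(0.003695/A) t.
Set h = 0: 2√h₀ = (0.003695/A) t_empty ⇒ t_empty = 2A√h₀/0.003695.
t_empty = 2·2.313·√3.968/0.003695 = 4.62600·1.99198/0.003695 = 2493.89 s.

2494 s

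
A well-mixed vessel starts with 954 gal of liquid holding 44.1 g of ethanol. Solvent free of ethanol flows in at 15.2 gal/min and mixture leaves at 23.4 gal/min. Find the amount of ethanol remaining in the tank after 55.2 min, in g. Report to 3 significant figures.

Total volume: dV/dt = Q_in − Q_out = -8.2000 gal/min, so V(t) = 954 − 8.2000 t and V(55.2) = 501.36 gal.
Solute balance: dm/dt = 0 − Q_out C = −Q_out m/V(t).
dm/m = −Q_out dt/(V₀ − 8.2000 t); integrating gives ln(m/m₀) = −(Q_out/(Q_in−Q_out)) ln(V/V₀).
m = m₀ (V₀/V)^(Q_out/(Q_in−Q_out)) = 44.1 × (954/501.36)^(-2.8537) = 7.0328 g.

7.03 g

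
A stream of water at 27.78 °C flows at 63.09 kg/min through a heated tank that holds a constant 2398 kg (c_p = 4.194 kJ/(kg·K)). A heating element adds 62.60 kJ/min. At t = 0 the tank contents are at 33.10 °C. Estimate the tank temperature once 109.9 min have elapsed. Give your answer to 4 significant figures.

28.30 °C

Unsteady energy balance on the tank contents: M c_p dT/dt = ṁ c_p (T_in − T) + 62.60.
τ = M/ṁ = 38.0092 min; T_ss = T_in + Q̇/(ṁ c_p) = 27.78 + 62.60/(63.09·4.194) = 28.0166 °C.
This is linear first-order; T(t) = T_ss + (T₀ − T_ss) e^(−t/τ).
T(109.9) = 28.0166 + (5.08342)·e^(−109.9/38.0092) = 28.0166 + (5.08342)·0.0554981 = 28.2987 °C.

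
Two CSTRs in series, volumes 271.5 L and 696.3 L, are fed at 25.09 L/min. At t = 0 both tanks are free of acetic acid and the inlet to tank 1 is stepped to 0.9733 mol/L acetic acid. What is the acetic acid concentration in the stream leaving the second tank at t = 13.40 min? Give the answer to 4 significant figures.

0.1692 mol/L

Time constants: τᵢ = Vᵢ/Q for each well-mixed tank.
τ₁ = 271.5/25.09 = 10.8210 min; τ₂ = 696.3/25.09 = 27.7521 min.
Solving the cascade with C₁(0)=C₂(0)=0 gives C₂(t) = C_in[1 − (τ₁ e^(−t/τ₁) − τ₂ e^(−t/τ₂))/(τ₁ − τ₂)].
At t = 13.40: e^(−t/τ₁) = 0.289869, e^(−t/τ₂) = 0.617025.
C₂ = 0.9733·[1 − (10.8210·0.289869 − 27.7521·0.617025)/(-16.9310)] = 0.9733·0.173882 = 0.169239 mol/L.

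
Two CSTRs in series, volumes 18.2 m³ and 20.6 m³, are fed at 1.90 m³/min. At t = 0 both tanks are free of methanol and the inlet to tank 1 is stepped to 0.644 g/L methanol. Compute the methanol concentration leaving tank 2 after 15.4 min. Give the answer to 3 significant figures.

0.287 g/L

Time constants: τᵢ = Vᵢ/Q for each well-mixed tank.
τ₁ = 18.2/1.90 = 9.5789 min; τ₂ = 20.6/1.90 = 10.842 min.
Tank 1: C₁ = C_in(1 − e^(−t/τ₁)). Tank 2 (τ₁ ≠ τ₂): C₂ = C_in[1 − (τ₁ e^(−t/τ₁) − τ₂ e^(−t/τ₂))/(τ₁ − τ₂)].
At t = 15.4: e^(−t/τ₁) = 0.20035, e^(−t/τ₂) = 0.24162.
C₂ = 0.644·[1 − (9.5789·0.20035 − 10.842·0.24162)/(-1.2632)] = 0.644·0.44541 = 0.28684 g/L.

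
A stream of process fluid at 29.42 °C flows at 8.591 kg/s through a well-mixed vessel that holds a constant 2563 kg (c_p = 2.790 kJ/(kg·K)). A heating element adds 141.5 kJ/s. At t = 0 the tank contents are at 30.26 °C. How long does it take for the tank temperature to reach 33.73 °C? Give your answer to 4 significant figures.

344.9 s

First-law balance (no shaft work): M c_p dT/dt = ṁ c_p (T_in − T) + 141.5.
τ = M/ṁ = 298.335 s; T_ss = T_in + Q̇/(ṁ c_p) = 35.3235 °C.
T(t) = T_ss + (T₀ − T_ss) e^(−t/τ). Set T = 33.73:
e^(−t/τ) = (33.73 − 35.3235)/(30.26 − 35.3235) = 0.314701
t = −298.335 · ln(0.314701) = 344.915 s.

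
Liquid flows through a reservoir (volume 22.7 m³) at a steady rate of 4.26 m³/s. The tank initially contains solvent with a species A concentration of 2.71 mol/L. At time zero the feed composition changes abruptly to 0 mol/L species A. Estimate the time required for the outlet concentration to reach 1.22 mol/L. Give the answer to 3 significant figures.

4.25 s

Species balance: V dC/dt = Q(C_in − C) ⇒ τ = V/Q = 5.3286 s.
C(t) = C_in + (C₀ − C_in) e^(−t/τ). Set C = 1.22 and solve for t:
e^(−t/τ) = (C − C_in)/(C₀ − C_in) = (1.22 − 0)/(2.71 − 0) = 0.45018
t = −τ ln(…) = 5.3286 × 0.79810 = 4.2528 s.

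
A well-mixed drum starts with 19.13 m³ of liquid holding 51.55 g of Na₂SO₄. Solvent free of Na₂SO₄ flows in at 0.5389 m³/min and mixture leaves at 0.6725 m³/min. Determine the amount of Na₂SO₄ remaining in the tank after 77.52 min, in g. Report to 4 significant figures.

1.019 g

Total volume: dV/dt = Q_in − Q_out = -0.133600 m³/min, so V(t) = 19.13 − 0.133600 t and V(77.52) = 8.77333 m³.
No Na₂SO₄ enters, so dm/dt = −Q_out · (m/V).
dm/m = −Q_out dt/(V₀ − 0.133600 t); integrating gives ln(m/m₀) = −(Q_out/(Q_in−Q_out)) ln(V/V₀).
m = m₀ (V₀/V)^(Q_out/(Q_in−Q_out)) = 51.55 × (19.13/8.77333)^(-5.03368) = 1.01876 g.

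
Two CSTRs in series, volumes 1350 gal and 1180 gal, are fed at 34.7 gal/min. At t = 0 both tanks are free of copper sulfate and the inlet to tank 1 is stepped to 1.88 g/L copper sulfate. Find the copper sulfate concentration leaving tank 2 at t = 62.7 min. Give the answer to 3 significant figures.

0.965 g/L

Species balance on tank i: dCᵢ/dt = (Cᵢ₋₁ − Cᵢ)/τᵢ with τᵢ = Vᵢ/Q.
τ₁ = 1350/34.7 = 38.905 min; τ₂ = 1180/34.7 = 34.006 min.
Solving the cascade with C₁(0)=C₂(0)=0 gives C₂(t) = C_in[1 − (τ₁ e^(−t/τ₁) − τ₂ e^(−t/τ₂))/(τ₁ − τ₂)].
At t = 62.7: e^(−t/τ₁) = 0.19956, e^(−t/τ₂) = 0.15821.
C₂ = 1.88·[1 − (38.905·0.19956 − 34.006·0.15821)/(4.8991)] = 1.88·0.51342 = 0.96524 g/L.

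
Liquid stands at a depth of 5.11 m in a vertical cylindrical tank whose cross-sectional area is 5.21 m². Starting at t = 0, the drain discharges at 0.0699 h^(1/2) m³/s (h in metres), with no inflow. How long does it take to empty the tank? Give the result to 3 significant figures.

Accumulation of liquid (constant cross-section A): A dh/dt = −0.0699 √h.
This is separable: 2 d(√h)/dt = −0.0699/A, so √h = √h₀ − (0.0699/(2A)) t.
Tank is empty when √h = 0: t_empty = 2A√h₀/0.0699.
t_empty = 2·5.21·√5.11/0.0699 = 10.420·2.2605/0.0699 = 336.98 s.

337 s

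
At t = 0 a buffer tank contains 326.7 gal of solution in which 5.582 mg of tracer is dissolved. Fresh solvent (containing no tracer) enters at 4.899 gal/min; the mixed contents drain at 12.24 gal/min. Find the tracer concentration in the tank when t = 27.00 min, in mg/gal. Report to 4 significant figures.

Let m(t) be the amount of tracer. Volume: V(t) = V₀ + (Q_in − Q_out) t = 326.7 − 7.34100 t; V(27.00) = 128.493 gal.
Species balance (pure solvent in): dm/dt = −Q_out · m/V(t).
dm/m = −Q_out dt/(V₀ − 7.34100 t); integrating gives ln(m/m₀) = −(Q_out/(Q_in−Q_out)) ln(V/V₀).
m = m₀ (V₀/V)^(Q_out/(Q_in−Q_out)) = 5.582 × (326.7/128.493)^(-1.66735) = 1.17778 mg.
C = m/V = 1.17778/128.493 = 0.00916611 mg/gal.

0.009166 mg/gal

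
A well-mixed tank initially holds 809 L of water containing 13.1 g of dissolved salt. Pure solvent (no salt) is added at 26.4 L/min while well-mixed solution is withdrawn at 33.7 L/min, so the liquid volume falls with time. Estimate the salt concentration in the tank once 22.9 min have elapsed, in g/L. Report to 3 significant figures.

0.00701 g/L

Let m(t) be the amount of salt. Volume: V(t) = V₀ + (Q_in − Q_out) t = 809 − 7.3000 t; V(22.9) = 641.83 L.
No salt enters, so dm/dt = −Q_out · (m/V).
Separate: dm/m = −Q_out dt/V(t) ⇒ ln(m/m₀) = −(Q_out/(Q_in−Q_out)) ln(V/V₀).
m = m₀ (V₀/V)^(Q_out/(Q_in−Q_out)) = 13.1 × (809/641.83)^(-4.6164) = 4.4997 g.
C = m/V = 4.4997/641.83 = 0.0070108 g/L.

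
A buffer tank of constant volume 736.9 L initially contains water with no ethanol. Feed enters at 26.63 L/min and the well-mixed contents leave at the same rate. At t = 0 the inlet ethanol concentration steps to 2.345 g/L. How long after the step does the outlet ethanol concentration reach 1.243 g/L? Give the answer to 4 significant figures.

Species balance: V dC/dt = Q(C_in − C) ⇒ τ = V/Q = 27.6718 min.
C(t) = C_in + (C₀ − C_in) e^(−t/τ). Set C = 1.243 and solve for t:
e^(−t/τ) = (C − C_in)/(C₀ − C_in) = (1.243 − 2.345)/(0 − 2.345) = 0.469936
t = −τ ln(…) = 27.6718 × 0.755159 = 20.8966 min.

20.90 min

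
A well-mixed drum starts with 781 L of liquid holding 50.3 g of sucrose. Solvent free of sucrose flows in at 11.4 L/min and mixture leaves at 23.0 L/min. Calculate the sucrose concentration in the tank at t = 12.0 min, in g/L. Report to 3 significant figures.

0.0531 g/L

Total volume: dV/dt = Q_in − Q_out = -11.600 L/min, so V(t) = 781 − 11.600 t and V(12.0) = 641.80 L.
Species balance (pure solvent in): dm/dt = −Q_out · m/V(t).
dm/m = −Q_out dt/(V₀ − 11.600 t); integrating gives ln(m/m₀) = −(Q_out/(Q_in−Q_out)) ln(V/V₀).
m = m₀ (V₀/V)^(Q_out/(Q_in−Q_out)) = 50.3 × (781/641.80)^(-1.9828) = 34.083 g.
C = m/V = 34.083/641.80 = 0.053105 g/L.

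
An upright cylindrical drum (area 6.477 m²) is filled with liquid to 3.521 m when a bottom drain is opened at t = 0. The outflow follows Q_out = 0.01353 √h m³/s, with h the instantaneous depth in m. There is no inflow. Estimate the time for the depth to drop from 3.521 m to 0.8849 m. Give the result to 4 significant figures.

895.9 s

A dh/dt = −Q_out = −0.01353 √h.
This is separable: 2 d(√h)/dt = −0.01353/A, so √h = √h₀ − (0.01353/(2A)) t.
t = 2A(√h₀ − √h)/0.01353 = 2·6.477·(√3.521 − √0.8849)/0.01353
  = 12.9540 × (1.87643 − 0.940691) / 0.01353 = 895.905 s.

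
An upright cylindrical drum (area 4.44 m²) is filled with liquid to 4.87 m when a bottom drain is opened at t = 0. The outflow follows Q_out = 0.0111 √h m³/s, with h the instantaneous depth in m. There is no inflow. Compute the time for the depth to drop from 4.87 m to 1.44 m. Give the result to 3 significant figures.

Accumulation of liquid (constant cross-section A): A dh/dt = −0.0111 √h.
∫ h^(−1/2) dh = −(0.0111/A) ∫ dt, giving 2√h = 2√h₀ − (0.0111/A) t.
t = 2A(√h₀ − √h)/0.0111 = 2·4.44·(√4.87 − √1.44)/0.0111
  = 8.8800 × (2.2068 − 1.2000) / 0.0111 = 805.45 s.

805 s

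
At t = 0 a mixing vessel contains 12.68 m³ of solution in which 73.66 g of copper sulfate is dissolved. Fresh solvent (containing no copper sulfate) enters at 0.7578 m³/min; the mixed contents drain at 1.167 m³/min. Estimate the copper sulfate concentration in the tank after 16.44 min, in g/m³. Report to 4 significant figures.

Total volume: dV/dt = Q_in − Q_out = -0.409200 m³/min, so V(t) = 12.68 − 0.409200 t and V(16.44) = 5.95275 m³.
Species balance (pure solvent in): dm/dt = −Q_out · m/V(t).
dm/m = −Q_out dt/(V₀ − 0.409200 t); integrating gives ln(m/m₀) = −(Q_out/(Q_in−Q_out)) ln(V/V₀).
m = m₀ (V₀/V)^(Q_out/(Q_in−Q_out)) = 73.66 × (12.68/5.95275)^(-2.85191) = 8.52436 g.
C = m/V = 8.52436/5.95275 = 1.43200 g/m³.

1.432 g/m³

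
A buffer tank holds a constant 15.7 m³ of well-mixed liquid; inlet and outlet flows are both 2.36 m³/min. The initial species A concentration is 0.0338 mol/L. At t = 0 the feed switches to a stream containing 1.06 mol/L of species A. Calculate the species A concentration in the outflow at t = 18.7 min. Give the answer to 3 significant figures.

0.998 mol/L

Accumulation = in − out for the solute gives V dC/dt = Q(C_in − C).
So dC/dt = (C_in − C)/τ with τ = V/Q = 15.7/2.36 = 6.6525 min.
This is linear first-order; C(t) = C_in + (C₀ − C_in) e^(−t/τ).
C(18.7) = 1.06 + (0.0338 − 1.06)·e^(−18.7/6.6525) = 1.06 + (-1.0262)·0.060147 = 0.99828 mol/L.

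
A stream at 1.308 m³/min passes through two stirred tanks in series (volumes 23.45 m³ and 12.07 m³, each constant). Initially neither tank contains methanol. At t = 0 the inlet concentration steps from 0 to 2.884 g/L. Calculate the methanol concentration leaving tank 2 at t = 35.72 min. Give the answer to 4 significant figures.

Each tank obeys Vᵢ dCᵢ/dt = Q(Cᵢ₋₁ − Cᵢ), so τᵢ = Vᵢ/Q.
τ₁ = 23.45/1.308 = 17.9281 min; τ₂ = 12.07/1.308 = 9.22783 min.
Tank 1: C₁ = C_in(1 − e^(−t/τ₁)). Tank 2 (τ₁ ≠ τ₂): C₂ = C_in[1 − (τ₁ e^(−t/τ₁) − τ₂ e^(−t/τ₂))/(τ₁ − τ₂)].
At t = 35.72: e^(−t/τ₁) = 0.136368, e^(−t/τ₂) = 0.0208396.
C₂ = 2.884·[1 − (17.9281·0.136368 − 9.22783·0.0208396)/(8.70031)] = 2.884·0.741099 = 2.13733 g/L.

2.137 g/L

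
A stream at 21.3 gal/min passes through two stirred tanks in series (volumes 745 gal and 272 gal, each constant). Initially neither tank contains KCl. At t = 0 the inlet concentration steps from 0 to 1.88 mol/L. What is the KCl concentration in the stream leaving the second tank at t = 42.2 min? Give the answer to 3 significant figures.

1.03 mol/L

Time constants: τᵢ = Vᵢ/Q for each well-mixed tank.
τ₁ = 745/21.3 = 34.977 min; τ₂ = 272/21.3 = 12.770 min.
Solving the cascade with C₁(0)=C₂(0)=0 gives C₂(t) = C_in[1 − (τ₁ e^(−t/τ₁) − τ₂ e^(−t/τ₂))/(τ₁ − τ₂)].
At t = 42.2: e^(−t/τ₁) = 0.29924, e^(−t/τ₂) = 0.036713.
C₂ = 1.88·[1 − (34.977·0.29924 − 12.770·0.036713)/(22.207)] = 1.88·0.54980 = 1.0336 mol/L.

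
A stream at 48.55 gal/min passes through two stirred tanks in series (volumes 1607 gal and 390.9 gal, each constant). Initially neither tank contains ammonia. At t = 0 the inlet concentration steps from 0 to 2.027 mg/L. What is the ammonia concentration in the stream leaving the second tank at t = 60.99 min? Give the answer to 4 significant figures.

Species balance on tank i: dCᵢ/dt = (Cᵢ₋₁ − Cᵢ)/τᵢ with τᵢ = Vᵢ/Q.
τ₁ = 1607/48.55 = 33.0999 min; τ₂ = 390.9/48.55 = 8.05149 min.
Tank 1: C₁ = C_in(1 − e^(−t/τ₁)). Tank 2 (τ₁ ≠ τ₂): C₂ = C_in[1 − (τ₁ e^(−t/τ₁) − τ₂ e^(−t/τ₂))/(τ₁ − τ₂)].
At t = 60.99: e^(−t/τ₁) = 0.158404, e^(−t/τ₂) = 0.000513124.
C₂ = 2.027·[1 − (33.0999·0.158404 − 8.05149·0.000513124)/(25.0484)] = 2.027·0.790843 = 1.60304 mg/L.

1.603 mg/L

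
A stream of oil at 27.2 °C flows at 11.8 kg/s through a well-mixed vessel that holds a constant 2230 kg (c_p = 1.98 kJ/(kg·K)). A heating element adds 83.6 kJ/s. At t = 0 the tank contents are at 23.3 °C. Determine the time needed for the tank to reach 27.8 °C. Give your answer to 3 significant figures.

174 s

M c_p dT/dt = ṁ c_p (T_in − T) + Q̇.
τ = M/ṁ = 188.98 s; T_ss = T_in + Q̇/(ṁ c_p) = 30.778 °C.
T(t) = T_ss + (T₀ − T_ss) e^(−t/τ). Set T = 27.8:
e^(−t/τ) = (27.8 − 30.778)/(23.3 − 30.778) = 0.39825
t = −188.98 · ln(0.39825) = 173.99 s.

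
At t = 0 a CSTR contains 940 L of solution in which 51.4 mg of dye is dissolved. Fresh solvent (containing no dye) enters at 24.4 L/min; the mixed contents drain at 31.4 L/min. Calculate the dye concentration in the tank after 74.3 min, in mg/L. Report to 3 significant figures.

0.00330 mg/L

Total volume: dV/dt = Q_in − Q_out = -7.0000 L/min, so V(t) = 940 − 7.0000 t and V(74.3) = 419.90 L.
Solute balance: dm/dt = 0 − Q_out C = −Q_out m/V(t).
Separate: dm/m = −Q_out dt/V(t) ⇒ ln(m/m₀) = −(Q_out/(Q_in−Q_out)) ln(V/V₀).
m = m₀ (V₀/V)^(Q_out/(Q_in−Q_out)) = 51.4 × (940/419.90)^(-4.4857) = 1.3837 mg.
C = m/V = 1.3837/419.90 = 0.0032953 mg/L.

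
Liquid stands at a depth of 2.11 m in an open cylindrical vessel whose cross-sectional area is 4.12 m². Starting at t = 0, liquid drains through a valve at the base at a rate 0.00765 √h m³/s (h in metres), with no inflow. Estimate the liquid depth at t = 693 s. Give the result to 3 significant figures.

Unsteady balance on liquid volume: A dh/dt = −0.00765 √h.
∫ h^(−1/2) dh = −(0.00765/A) ∫ dt, giving 2√h = 2√h₀ − (0.00765/A) t.
√h = √2.11 − 0.00765·693/(2·4.12) = 1.4526 − 0.64338 = 0.80920.
h = 0.80920² = 0.65481 m.

0.655 m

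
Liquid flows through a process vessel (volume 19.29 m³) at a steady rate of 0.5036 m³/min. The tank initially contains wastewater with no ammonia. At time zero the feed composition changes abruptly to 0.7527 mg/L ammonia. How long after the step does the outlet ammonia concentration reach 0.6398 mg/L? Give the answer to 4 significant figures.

Species balance: V dC/dt = Q(C_in − C) ⇒ τ = V/Q = 38.3042 min.
C(t) = C_in + (C₀ − C_in) e^(−t/τ). Set C = 0.6398 and solve for t:
e^(−t/τ) = (C − C_in)/(C₀ − C_in) = (0.6398 − 0.7527)/(0 − 0.7527) = 0.149993
t = −τ ln(…) = 38.3042 × 1.89716 = 72.6694 min.

72.67 min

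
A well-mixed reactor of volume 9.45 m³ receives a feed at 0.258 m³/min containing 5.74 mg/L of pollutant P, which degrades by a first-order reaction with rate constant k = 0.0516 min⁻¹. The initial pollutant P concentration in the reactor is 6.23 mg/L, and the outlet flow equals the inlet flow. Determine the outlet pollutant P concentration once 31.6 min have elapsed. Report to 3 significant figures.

Accumulation = in − out − consumed: V dC/dt = Q C_in − Q C − k V C.
dC/dt = (Q/V) C_in − (Q/V + k) C; effective rate a = Q/V + k = 0.027302 + 0.0516 = 0.078902 min⁻¹.
C_ss = Q C_in/(Q + kV) = 1.9862 mg/L; C(t) = C_ss + (C₀ − C_ss) e^(−a t).
C(31.6) = 1.9862 + (4.2438)·e^(−0.078902·31.6) = 1.9862 + (4.2438)·0.082638 = 2.3369 mg/L.

2.34 mg/L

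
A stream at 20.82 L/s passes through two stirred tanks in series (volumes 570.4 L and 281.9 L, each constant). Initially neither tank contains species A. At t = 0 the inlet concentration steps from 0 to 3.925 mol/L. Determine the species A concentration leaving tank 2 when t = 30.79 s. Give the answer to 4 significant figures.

1.797 mol/L

Each tank obeys Vᵢ dCᵢ/dt = Q(Cᵢ₋₁ − Cᵢ), so τᵢ = Vᵢ/Q.
τ₁ = 570.4/20.82 = 27.3967 s; τ₂ = 281.9/20.82 = 13.5399 s.
Tank 1: C₁ = C_in(1 − e^(−t/τ₁)). Tank 2 (τ₁ ≠ τ₂): C₂ = C_in[1 − (τ₁ e^(−t/τ₁) − τ₂ e^(−t/τ₂))/(τ₁ − τ₂)].
At t = 30.79: e^(−t/τ₁) = 0.325024, e^(−t/τ₂) = 0.102897.
C₂ = 3.925·[1 − (27.3967·0.325024 − 13.5399·0.102897)/(13.8569)] = 3.925·0.457931 = 1.79738 mol/L.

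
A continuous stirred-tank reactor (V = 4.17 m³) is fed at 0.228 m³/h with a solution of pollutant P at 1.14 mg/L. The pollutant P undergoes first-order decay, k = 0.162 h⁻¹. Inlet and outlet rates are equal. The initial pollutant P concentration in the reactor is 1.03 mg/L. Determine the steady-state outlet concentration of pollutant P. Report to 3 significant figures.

0.288 mg/L

V dC/dt = Q(C_in − C) − k V C.
At steady state: 0 = Q C_in − (Q + kV) C_ss, so C_ss = Q C_in/(Q + kV).
C_ss = 0.228·1.14/(0.228 + 0.162·4.17) = 0.25992/0.90354 = 0.28767 mg/L.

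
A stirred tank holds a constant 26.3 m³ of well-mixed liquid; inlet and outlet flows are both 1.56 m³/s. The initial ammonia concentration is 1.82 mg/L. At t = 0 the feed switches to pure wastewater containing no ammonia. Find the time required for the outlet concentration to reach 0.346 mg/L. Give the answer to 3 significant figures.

Species balance on the tank: V dC/dt = Q(C_in − C), so τ = V/Q = 16.859 s.
C(t) = C_in + (C₀ − C_in) e^(−t/τ). Set C = 0.346 and solve for t:
e^(−t/τ) = (C − C_in)/(C₀ − C_in) = (0.346 − 0)/(1.82 − 0) = 0.19011
t = −τ ln(…) = 16.859 × 1.6602 = 27.988 s.

28.0 s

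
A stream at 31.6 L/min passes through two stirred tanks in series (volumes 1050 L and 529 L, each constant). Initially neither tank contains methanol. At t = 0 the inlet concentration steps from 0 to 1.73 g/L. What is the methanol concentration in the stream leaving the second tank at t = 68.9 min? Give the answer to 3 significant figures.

1.32 g/L

Each tank obeys Vᵢ dCᵢ/dt = Q(Cᵢ₋₁ − Cᵢ), so τᵢ = Vᵢ/Q.
τ₁ = 1050/31.6 = 33.228 min; τ₂ = 529/31.6 = 16.741 min.
Tank 1: C₁ = C_in(1 − e^(−t/τ₁)). Tank 2 (τ₁ ≠ τ₂): C₂ = C_in[1 − (τ₁ e^(−t/τ₁) − τ₂ e^(−t/τ₂))/(τ₁ − τ₂)].
At t = 68.9: e^(−t/τ₁) = 0.12574, e^(−t/τ₂) = 0.016313.
C₂ = 1.73·[1 − (33.228·0.12574 − 16.741·0.016313)/(16.487)] = 1.73·0.76316 = 1.3203 g/L.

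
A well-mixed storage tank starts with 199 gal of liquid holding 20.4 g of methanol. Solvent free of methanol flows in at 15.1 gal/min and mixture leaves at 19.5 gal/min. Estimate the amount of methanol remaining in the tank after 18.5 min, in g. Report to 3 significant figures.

Let m(t) be the amount of methanol. Volume: V(t) = V₀ + (Q_in − Q_out) t = 199 − 4.4000 t; V(18.5) = 117.60 gal.
Species balance (pure solvent in): dm/dt = −Q_out · m/V(t).
Separate: dm/m = −Q_out dt/V(t) ⇒ ln(m/m₀) = −(Q_out/(Q_in−Q_out)) ln(V/V₀).
m = m₀ (V₀/V)^(Q_out/(Q_in−Q_out)) = 20.4 × (199/117.60)^(-4.4318) = 1.9824 g.

1.98 g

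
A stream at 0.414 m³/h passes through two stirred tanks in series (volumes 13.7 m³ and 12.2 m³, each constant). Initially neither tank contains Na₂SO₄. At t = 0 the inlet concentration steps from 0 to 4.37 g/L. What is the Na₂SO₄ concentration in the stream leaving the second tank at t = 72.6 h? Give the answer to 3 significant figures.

Each tank obeys Vᵢ dCᵢ/dt = Q(Cᵢ₋₁ − Cᵢ), so τᵢ = Vᵢ/Q.
τ₁ = 13.7/0.414 = 33.092 h; τ₂ = 12.2/0.414 = 29.469 h.
Tank 1: C₁ = C_in(1 − e^(−t/τ₁)). Tank 2 (τ₁ ≠ τ₂): C₂ = C_in[1 − (τ₁ e^(−t/τ₁) − τ₂ e^(−t/τ₂))/(τ₁ − τ₂)].
At t = 72.6: e^(−t/τ₁) = 0.11148, e^(−t/τ₂) = 0.085125.
C₂ = 4.37·[1 − (33.092·0.11148 − 29.469·0.085125)/(3.6232)] = 4.37·0.67415 = 2.9460 g/L.

2.95 g/L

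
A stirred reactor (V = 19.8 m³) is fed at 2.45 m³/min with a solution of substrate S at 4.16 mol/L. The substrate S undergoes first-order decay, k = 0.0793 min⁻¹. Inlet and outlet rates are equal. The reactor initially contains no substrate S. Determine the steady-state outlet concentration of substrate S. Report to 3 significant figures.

Accumulation = in − out − consumed: V dC/dt = Q C_in − Q C − k V C.
Steady state (dC/dt = 0): C_ss = Q C_in/(Q + kV) = C_in/(1 + kV/Q).
C_ss = 2.45·4.16/(2.45 + 0.0793·19.8) = 10.192/4.0201 = 2.5352 mol/L.

2.54 mol/L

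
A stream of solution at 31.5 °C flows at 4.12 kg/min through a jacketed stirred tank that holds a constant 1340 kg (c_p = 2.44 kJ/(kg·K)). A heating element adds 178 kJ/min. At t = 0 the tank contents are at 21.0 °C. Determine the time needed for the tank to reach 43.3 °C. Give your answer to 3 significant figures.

First-law balance (no shaft work): M c_p dT/dt = ṁ c_p (T_in − T) + 178.
τ = M/ṁ = 325.24 min; T_ss = T_in + Q̇/(ṁ c_p) = 49.207 °C.
T(t) = T_ss + (T₀ − T_ss) e^(−t/τ). Set T = 43.3:
e^(−t/τ) = (43.3 − 49.207)/(21.0 − 49.207) = 0.20940
t = −325.24 · ln(0.20940) = 508.52 min.

509 min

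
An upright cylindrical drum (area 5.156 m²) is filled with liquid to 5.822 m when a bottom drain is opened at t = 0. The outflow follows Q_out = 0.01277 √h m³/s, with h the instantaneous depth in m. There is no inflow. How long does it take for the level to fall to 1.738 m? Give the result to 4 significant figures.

A dh/dt = −Q_out = −0.01277 √h.
Separate and integrate: 2(√h − √h₀) = −(0.01277/A) t.
t = 2A(√h₀ − √h)/0.01277 = 2·5.156·(√5.822 − √1.738)/0.01277
  = 10.3120 × (2.41288 − 1.31833) / 0.01277 = 883.868 s.

883.9 s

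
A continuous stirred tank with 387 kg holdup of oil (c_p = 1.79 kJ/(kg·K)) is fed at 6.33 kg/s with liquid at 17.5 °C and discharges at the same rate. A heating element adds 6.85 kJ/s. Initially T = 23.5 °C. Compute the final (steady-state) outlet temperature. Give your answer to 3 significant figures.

18.1 °C

M c_p dT/dt = ṁ c_p (T_in − T) + Q̇.
At steady state dT/dt = 0 ⇒ T_ss = T_in + Q̇/(ṁ c_p) = 17.5 + 6.85/(6.33·1.79) = 18.105 °C.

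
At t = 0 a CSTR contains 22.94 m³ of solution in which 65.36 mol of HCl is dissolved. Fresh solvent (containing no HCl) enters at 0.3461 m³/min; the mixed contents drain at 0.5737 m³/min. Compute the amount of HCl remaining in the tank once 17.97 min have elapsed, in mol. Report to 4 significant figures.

Total volume: dV/dt = Q_in − Q_out = -0.227600 m³/min, so V(t) = 22.94 − 0.227600 t and V(17.97) = 18.8500 m³.
Species balance (pure solvent in): dm/dt = −Q_out · m/V(t).
dm/m = −Q_out dt/(V₀ − 0.227600 t); integrating gives ln(m/m₀) = −(Q_out/(Q_in−Q_out)) ln(V/V₀).
m = m₀ (V₀/V)^(Q_out/(Q_in−Q_out)) = 65.36 × (22.94/18.8500)^(-2.52065) = 39.8426 mol.

39.84 mol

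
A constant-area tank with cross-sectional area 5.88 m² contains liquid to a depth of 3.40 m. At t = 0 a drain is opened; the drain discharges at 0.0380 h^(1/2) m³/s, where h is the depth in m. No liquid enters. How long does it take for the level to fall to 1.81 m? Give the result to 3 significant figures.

154 s

A dh/dt = −Q_out = −0.0380 √h.
Separate and integrate: 2(√h − √h₀) = −(0.0380/A) t.
t = 2A(√h₀ − √h)/0.0380 = 2·5.88·(√3.40 − √1.81)/0.0380
  = 11.760 × (1.8439 − 1.3454) / 0.0380 = 154.29 s.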